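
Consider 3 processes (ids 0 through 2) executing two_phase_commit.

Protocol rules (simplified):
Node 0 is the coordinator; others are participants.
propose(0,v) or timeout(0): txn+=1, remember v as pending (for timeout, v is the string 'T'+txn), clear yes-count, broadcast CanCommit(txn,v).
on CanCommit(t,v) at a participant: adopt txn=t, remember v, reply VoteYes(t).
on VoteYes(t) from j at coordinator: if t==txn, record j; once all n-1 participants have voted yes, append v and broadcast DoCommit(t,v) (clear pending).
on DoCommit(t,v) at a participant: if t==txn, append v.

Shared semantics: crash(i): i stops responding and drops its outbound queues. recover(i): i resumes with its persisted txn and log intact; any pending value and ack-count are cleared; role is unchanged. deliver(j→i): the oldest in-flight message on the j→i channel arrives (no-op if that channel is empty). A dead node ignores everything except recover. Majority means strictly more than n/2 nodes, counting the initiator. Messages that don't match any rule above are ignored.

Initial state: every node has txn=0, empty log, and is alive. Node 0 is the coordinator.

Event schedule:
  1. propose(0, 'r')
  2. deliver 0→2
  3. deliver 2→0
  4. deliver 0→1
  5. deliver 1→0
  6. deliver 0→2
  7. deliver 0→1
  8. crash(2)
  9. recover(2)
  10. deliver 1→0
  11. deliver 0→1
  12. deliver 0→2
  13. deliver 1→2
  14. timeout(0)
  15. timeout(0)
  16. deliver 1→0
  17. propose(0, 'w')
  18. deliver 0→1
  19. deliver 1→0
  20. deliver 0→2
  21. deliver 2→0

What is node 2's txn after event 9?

1

1. propose(0,'r'):  <0:coor t1 ->
2. deliver 0→2:  <2:part t1 ->
3. deliver 2→0:  nop
4. deliver 0→1:  <1:part t1 ->
5. deliver 1→0:  <0:coor t1 r>
6. deliver 0→2:  <2:part t1 r>
7. deliver 0→1:  <1:part t1 r>
8. crash(2):  <2:✗part t1 r>
9. recover(2):  <2:part t1 r>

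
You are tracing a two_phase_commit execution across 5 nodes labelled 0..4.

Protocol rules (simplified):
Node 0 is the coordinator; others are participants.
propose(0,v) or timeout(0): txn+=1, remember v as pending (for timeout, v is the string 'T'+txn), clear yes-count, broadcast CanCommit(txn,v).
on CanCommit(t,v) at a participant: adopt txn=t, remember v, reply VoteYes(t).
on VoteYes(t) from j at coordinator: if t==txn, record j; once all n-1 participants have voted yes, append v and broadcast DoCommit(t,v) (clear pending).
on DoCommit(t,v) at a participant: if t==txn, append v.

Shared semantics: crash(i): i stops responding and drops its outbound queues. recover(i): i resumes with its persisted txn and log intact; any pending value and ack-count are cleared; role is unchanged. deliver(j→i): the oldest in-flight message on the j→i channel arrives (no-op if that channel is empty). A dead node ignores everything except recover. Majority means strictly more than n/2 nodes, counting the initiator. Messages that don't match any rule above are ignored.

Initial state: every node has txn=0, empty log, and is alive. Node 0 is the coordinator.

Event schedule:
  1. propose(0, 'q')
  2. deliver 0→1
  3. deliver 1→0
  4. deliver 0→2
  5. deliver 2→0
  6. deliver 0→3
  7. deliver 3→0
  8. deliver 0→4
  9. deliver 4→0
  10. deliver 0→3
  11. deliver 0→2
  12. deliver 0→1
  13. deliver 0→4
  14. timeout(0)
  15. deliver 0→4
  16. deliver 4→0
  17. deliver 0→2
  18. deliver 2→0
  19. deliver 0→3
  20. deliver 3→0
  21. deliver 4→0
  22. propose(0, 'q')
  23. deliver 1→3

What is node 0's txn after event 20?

2

e1 propose(0,'q'): 0[coor,t=1,-]
e2 deliver 0→1: 1[part,t=1,-]
e3 deliver 1→0: ·
e4 deliver 0→2: 2[part,t=1,-]
e5 deliver 2→0: ·
e6 deliver 0→3: 3[part,t=1,-]
e7 deliver 3→0: ·
e8 deliver 0→4: 4[part,t=1,-]
e9 deliver 4→0: 0[coor,t=1,q]
e10 deliver 0→3: 3[part,t=1,q]
e11 deliver 0→2: 2[part,t=1,q]
e12 deliver 0→1: 1[part,t=1,q]
e13 deliver 0→4: 4[part,t=1,q]
e14 timeout(0): 0[coor,t=2,q]
e15 deliver 0→4: 4[part,t=2,q]
e16 deliver 4→0: ·
e17 deliver 0→2: 2[part,t=2,q]
e18 deliver 2→0: ·
e19 deliver 0→3: 3[part,t=2,q]
e20 deliver 3→0: ·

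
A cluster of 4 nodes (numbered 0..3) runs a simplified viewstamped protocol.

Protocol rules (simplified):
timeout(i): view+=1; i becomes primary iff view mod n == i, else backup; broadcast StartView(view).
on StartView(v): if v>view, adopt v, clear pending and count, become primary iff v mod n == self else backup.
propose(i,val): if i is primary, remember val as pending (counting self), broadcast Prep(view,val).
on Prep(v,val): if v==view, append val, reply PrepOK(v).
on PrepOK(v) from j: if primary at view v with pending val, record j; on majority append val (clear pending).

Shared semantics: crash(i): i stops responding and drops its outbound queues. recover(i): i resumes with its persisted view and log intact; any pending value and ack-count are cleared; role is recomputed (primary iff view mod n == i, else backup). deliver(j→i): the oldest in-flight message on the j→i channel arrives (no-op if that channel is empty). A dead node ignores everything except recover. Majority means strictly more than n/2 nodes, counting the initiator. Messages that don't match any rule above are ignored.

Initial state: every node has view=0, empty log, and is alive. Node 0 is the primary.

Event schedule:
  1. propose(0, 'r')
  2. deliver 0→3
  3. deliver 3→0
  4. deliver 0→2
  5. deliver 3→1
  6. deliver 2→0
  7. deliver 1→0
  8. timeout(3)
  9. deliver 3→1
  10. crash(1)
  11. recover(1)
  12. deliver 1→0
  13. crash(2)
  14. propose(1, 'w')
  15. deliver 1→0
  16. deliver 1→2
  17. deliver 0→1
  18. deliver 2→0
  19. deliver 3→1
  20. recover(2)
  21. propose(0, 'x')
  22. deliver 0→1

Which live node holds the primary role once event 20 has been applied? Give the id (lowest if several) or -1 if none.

1. propose(0,'r'):  nop
2. deliver 0→3:  <3:back v0 r>
3. deliver 3→0:  nop
4. deliver 0→2:  <2:back v0 r>
5. deliver 3→1:  nop
6. deliver 2→0:  <0:prim v0 r>
7. deliver 1→0:  nop
8. timeout(3):  <3:back v1 r>
9. deliver 3→1:  <1:prim v1 ->
10. crash(1):  <1:✗prim v1 ->
11. recover(1):  <1:prim v1 ->
12. deliver 1→0:  nop
13. crash(2):  <2:✗back v0 r>
14. propose(1,'w'):  nop
15. deliver 1→0:  nop
16. deliver 1→2:  nop
17. deliver 0→1:  nop
18. deliver 2→0:  nop
19. deliver 3→1:  nop
20. recover(2):  <2:back v0 r>

0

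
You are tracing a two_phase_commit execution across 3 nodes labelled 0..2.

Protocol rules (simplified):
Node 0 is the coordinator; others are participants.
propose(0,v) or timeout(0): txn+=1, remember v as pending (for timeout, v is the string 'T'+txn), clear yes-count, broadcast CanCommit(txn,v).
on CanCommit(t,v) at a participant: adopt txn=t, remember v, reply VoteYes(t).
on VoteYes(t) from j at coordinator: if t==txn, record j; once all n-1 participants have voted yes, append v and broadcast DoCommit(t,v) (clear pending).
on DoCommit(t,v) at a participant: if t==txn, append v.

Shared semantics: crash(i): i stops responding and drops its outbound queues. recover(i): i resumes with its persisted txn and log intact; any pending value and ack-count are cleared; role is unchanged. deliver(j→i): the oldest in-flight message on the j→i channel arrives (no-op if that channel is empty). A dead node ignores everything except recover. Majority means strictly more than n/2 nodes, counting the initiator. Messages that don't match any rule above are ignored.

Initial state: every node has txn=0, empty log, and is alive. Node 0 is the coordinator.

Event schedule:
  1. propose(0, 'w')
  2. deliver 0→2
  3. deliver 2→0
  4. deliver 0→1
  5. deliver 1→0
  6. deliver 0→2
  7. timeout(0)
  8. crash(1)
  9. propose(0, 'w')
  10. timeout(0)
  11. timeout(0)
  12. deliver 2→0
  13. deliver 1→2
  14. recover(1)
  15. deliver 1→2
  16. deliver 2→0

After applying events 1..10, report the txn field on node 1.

step 1 propose(0,'w'): 0={coor,t=1,log=-}
step 2 deliver 0→2: 2={part,t=1,log=-}
step 3 deliver 2→0: —
step 4 deliver 0→1: 1={part,t=1,log=-}
step 5 deliver 1→0: 0={coor,t=1,log=w}
step 6 deliver 0→2: 2={part,t=1,log=w}
step 7 timeout(0): 0={coor,t=2,log=w}
step 8 crash(1): 1={✗part,t=1,log=-}
step 9 propose(0,'w'): 0={coor,t=3,log=w}
step 10 timeout(0): 0={coor,t=4,log=w}

1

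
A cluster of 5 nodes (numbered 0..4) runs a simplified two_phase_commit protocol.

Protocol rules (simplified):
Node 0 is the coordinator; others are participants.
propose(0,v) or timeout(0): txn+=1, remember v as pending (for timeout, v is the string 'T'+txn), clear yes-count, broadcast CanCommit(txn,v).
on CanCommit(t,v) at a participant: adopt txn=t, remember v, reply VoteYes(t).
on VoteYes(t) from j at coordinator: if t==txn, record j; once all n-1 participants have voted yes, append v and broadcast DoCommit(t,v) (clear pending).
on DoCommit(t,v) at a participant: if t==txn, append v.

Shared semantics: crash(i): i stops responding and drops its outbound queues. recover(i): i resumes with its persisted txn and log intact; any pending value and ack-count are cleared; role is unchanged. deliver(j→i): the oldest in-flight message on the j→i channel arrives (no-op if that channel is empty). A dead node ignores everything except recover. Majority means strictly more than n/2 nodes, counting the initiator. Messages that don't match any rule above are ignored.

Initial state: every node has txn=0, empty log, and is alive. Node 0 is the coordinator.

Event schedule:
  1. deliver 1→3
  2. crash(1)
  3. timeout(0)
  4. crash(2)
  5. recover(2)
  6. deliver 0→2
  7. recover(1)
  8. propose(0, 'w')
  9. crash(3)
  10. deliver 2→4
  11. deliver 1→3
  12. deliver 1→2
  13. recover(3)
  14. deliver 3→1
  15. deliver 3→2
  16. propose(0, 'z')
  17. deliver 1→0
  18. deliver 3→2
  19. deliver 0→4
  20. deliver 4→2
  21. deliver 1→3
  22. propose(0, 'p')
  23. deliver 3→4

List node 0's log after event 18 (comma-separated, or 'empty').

[1] deliver 1→3 → ∅
[2] crash(1) → N1(✗part t0 [-])
[3] timeout(0) → N0(coor t1 [-])
[4] crash(2) → N2(✗part t0 [-])
[5] recover(2) → N2(part t0 [-])
[6] deliver 0→2 → N2(part t1 [-])
[7] recover(1) → N1(part t0 [-])
[8] propose(0,'w') → N0(coor t2 [-])
[9] crash(3) → N3(✗part t0 [-])
[10] deliver 2→4 → ∅
[11] deliver 1→3 → ∅
[12] deliver 1→2 → ∅
[13] recover(3) → N3(part t0 [-])
[14] deliver 3→1 → ∅
[15] deliver 3→2 → ∅
[16] propose(0,'z') → N0(coor t3 [-])
[17] deliver 1→0 → ∅
[18] deliver 3→2 → ∅

empty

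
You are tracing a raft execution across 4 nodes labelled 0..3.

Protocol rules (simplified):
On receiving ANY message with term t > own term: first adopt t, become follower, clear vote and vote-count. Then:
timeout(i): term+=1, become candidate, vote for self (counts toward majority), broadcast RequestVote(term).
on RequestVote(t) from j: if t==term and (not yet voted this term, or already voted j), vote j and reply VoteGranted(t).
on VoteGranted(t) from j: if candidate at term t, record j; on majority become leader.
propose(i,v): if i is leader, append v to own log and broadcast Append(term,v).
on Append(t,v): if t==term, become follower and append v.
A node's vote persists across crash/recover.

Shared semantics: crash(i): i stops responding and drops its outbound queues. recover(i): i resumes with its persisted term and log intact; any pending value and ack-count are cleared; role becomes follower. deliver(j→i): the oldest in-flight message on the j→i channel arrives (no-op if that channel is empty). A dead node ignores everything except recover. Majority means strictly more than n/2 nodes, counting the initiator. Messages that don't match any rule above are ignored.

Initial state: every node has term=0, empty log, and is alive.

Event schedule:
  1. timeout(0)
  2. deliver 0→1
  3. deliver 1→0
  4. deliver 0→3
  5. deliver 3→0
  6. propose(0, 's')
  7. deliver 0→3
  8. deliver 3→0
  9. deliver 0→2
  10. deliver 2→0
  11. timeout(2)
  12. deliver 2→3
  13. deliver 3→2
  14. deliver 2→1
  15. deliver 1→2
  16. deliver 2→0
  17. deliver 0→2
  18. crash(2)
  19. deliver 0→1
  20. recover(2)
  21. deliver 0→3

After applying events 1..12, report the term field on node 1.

step 1 timeout(0): 0={cand,t=1,log=-}
step 2 deliver 0→1: 1={foll,t=1,log=-}
step 3 deliver 1→0: —
step 4 deliver 0→3: 3={foll,t=1,log=-}
step 5 deliver 3→0: 0={lead,t=1,log=-}
step 6 propose(0,'s'): 0={lead,t=1,log=s}
step 7 deliver 0→3: 3={foll,t=1,log=s}
step 8 deliver 3→0: —
step 9 deliver 0→2: 2={foll,t=1,log=-}
step 10 deliver 2→0: —
step 11 timeout(2): 2={cand,t=2,log=-}
step 12 deliver 2→3: 3={foll,t=2,log=s}

1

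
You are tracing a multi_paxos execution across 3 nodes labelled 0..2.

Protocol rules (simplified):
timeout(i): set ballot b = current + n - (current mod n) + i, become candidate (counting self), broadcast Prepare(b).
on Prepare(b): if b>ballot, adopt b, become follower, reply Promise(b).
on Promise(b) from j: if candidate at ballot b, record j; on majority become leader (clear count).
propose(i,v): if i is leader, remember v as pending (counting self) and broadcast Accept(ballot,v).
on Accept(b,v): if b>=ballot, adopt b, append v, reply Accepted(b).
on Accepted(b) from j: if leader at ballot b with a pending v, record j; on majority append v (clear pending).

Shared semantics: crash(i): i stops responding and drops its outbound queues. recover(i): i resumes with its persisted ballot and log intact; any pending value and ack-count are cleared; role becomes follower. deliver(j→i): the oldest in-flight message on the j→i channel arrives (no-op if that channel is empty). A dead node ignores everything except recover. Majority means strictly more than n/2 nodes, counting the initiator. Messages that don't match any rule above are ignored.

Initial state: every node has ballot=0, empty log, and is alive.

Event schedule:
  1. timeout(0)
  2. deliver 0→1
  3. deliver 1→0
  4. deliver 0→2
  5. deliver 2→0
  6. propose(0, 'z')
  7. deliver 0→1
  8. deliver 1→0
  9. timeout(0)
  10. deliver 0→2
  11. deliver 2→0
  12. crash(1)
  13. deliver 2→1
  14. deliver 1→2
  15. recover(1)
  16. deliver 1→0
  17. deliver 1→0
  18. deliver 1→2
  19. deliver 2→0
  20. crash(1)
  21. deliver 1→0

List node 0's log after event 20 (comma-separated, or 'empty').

1. timeout(0):  <0:cand b3 ->
2. deliver 0→1:  <1:foll b3 ->
3. deliver 1→0:  <0:lead b3 ->
4. deliver 0→2:  <2:foll b3 ->
5. deliver 2→0:  nop
6. propose(0,'z'):  nop
7. deliver 0→1:  <1:foll b3 z>
8. deliver 1→0:  <0:lead b3 z>
9. timeout(0):  <0:cand b6 z>
10. deliver 0→2:  <2:foll b3 z>
11. deliver 2→0:  nop
12. crash(1):  <1:✗foll b3 z>
13. deliver 2→1:  nop
14. deliver 1→2:  nop
15. recover(1):  <1:foll b3 z>
16. deliver 1→0:  nop
17. deliver 1→0:  nop
18. deliver 1→2:  nop
19. deliver 2→0:  nop
20. crash(1):  <1:✗foll b3 z>

z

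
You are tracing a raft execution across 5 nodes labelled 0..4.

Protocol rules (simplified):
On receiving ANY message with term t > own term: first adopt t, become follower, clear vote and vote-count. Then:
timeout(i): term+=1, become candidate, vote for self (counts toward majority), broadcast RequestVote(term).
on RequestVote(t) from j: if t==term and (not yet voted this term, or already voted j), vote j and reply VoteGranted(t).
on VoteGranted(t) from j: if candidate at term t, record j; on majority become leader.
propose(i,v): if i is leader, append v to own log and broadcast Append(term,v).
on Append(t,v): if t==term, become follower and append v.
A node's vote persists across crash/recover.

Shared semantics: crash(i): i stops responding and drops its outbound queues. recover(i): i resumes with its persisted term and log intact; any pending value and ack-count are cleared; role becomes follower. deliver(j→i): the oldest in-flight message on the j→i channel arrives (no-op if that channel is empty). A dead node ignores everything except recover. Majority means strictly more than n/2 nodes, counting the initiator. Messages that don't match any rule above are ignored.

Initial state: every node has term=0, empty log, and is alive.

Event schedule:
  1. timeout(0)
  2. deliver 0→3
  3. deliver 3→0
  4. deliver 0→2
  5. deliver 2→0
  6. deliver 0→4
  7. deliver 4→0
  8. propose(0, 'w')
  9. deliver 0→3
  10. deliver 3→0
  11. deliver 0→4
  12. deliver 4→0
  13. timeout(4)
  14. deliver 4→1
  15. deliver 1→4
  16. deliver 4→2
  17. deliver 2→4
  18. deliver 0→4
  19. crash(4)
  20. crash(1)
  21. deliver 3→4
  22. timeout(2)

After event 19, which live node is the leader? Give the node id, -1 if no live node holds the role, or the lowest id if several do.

e1 timeout(0): 0[cand,t=1,-]
e2 deliver 0→3: 3[foll,t=1,-]
e3 deliver 3→0: ·
e4 deliver 0→2: 2[foll,t=1,-]
e5 deliver 2→0: 0[lead,t=1,-]
e6 deliver 0→4: 4[foll,t=1,-]
e7 deliver 4→0: ·
e8 propose(0,'w'): 0[lead,t=1,w]
e9 deliver 0→3: 3[foll,t=1,w]
e10 deliver 3→0: ·
e11 deliver 0→4: 4[foll,t=1,w]
e12 deliver 4→0: ·
e13 timeout(4): 4[cand,t=2,w]
e14 deliver 4→1: 1[foll,t=2,-]
e15 deliver 1→4: ·
e16 deliver 4→2: 2[foll,t=2,-]
e17 deliver 2→4: 4[lead,t=2,w]
e18 deliver 0→4: ·
e19 crash(4): 4[✗lead,t=2,w]

0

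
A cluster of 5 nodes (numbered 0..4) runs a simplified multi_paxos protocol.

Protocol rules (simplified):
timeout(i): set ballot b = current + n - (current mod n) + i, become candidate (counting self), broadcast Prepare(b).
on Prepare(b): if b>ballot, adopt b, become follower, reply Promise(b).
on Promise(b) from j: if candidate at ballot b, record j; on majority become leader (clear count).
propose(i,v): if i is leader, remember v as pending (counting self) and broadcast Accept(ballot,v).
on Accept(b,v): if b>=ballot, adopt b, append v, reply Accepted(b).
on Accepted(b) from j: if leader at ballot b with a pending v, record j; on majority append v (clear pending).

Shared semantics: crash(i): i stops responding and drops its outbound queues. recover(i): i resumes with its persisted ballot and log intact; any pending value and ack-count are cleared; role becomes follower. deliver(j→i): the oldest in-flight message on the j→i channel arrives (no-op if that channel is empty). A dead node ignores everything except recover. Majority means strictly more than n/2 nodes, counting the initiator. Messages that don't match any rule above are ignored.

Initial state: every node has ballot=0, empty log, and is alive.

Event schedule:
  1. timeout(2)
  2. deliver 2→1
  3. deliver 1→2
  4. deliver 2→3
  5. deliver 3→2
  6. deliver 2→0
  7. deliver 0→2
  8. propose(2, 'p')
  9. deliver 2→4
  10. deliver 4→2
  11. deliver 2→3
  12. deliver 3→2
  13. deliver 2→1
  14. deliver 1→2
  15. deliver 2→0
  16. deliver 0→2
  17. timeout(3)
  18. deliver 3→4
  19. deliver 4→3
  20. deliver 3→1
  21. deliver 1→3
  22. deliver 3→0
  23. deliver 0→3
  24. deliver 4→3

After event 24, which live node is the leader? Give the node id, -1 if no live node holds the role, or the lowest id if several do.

[1] timeout(2) → N2(cand b7 [-])
[2] deliver 2→1 → N1(foll b7 [-])
[3] deliver 1→2 → ∅
[4] deliver 2→3 → N3(foll b7 [-])
[5] deliver 3→2 → N2(lead b7 [-])
[6] deliver 2→0 → N0(foll b7 [-])
[7] deliver 0→2 → ∅
[8] propose(2,'p') → ∅
[9] deliver 2→4 → N4(foll b7 [-])
[10] deliver 4→2 → ∅
[11] deliver 2→3 → N3(foll b7 [p])
[12] deliver 3→2 → ∅
[13] deliver 2→1 → N1(foll b7 [p])
[14] deliver 1→2 → N2(lead b7 [p])
[15] deliver 2→0 → N0(foll b7 [p])
[16] deliver 0→2 → ∅
[17] timeout(3) → N3(cand b13 [p])
[18] deliver 3→4 → N4(foll b13 [-])
[19] deliver 4→3 → ∅
[20] deliver 3→1 → N1(foll b13 [p])
[21] deliver 1→3 → N3(lead b13 [p])
[22] deliver 3→0 → N0(foll b13 [p])
[23] deliver 0→3 → ∅
[24] deliver 4→3 → ∅

2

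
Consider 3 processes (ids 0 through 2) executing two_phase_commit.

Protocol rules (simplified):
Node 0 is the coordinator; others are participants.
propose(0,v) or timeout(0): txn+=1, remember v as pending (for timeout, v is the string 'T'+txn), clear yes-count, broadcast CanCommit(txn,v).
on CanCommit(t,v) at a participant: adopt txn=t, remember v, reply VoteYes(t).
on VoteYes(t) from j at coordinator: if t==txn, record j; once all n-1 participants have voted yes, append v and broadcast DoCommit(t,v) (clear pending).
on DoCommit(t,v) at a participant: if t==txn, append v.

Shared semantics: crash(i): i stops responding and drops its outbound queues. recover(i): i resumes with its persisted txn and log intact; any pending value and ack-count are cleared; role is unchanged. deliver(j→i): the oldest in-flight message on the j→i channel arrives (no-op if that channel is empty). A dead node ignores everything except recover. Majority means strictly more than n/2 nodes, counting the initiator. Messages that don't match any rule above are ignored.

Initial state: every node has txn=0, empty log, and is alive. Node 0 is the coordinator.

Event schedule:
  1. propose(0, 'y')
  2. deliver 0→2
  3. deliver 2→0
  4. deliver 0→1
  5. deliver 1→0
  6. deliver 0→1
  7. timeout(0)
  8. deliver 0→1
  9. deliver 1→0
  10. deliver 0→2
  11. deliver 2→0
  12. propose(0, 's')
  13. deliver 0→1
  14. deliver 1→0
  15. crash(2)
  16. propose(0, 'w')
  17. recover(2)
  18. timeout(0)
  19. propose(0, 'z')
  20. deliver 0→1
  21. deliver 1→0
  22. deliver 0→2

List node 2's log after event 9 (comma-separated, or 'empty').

empty

[1] propose(0,'y') → N0(coor t1 [-])
[2] deliver 0→2 → N2(part t1 [-])
[3] deliver 2→0 → ∅
[4] deliver 0→1 → N1(part t1 [-])
[5] deliver 1→0 → N0(coor t1 [y])
[6] deliver 0→1 → N1(part t1 [y])
[7] timeout(0) → N0(coor t2 [y])
[8] deliver 0→1 → N1(part t2 [y])
[9] deliver 1→0 → ∅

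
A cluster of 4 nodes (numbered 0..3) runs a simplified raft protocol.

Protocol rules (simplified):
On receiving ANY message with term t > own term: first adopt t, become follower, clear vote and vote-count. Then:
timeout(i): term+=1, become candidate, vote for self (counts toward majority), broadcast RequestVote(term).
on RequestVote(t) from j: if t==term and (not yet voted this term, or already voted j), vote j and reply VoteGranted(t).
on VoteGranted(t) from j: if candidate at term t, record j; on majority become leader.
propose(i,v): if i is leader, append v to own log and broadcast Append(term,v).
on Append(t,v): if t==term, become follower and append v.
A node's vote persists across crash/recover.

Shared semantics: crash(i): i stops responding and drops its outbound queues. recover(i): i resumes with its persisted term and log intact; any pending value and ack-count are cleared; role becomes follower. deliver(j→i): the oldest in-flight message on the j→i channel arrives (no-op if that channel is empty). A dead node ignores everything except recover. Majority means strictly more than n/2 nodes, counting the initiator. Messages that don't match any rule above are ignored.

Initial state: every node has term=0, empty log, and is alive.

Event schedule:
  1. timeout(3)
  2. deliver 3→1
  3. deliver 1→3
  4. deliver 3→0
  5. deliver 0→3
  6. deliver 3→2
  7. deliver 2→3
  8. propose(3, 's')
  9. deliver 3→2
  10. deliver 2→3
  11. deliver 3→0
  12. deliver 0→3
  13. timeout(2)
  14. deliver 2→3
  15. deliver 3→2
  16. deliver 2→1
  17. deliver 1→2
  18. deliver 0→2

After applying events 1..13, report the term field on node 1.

e1 timeout(3): 3[cand,t=1,-]
e2 deliver 3→1: 1[foll,t=1,-]
e3 deliver 1→3: ·
e4 deliver 3→0: 0[foll,t=1,-]
e5 deliver 0→3: 3[lead,t=1,-]
e6 deliver 3→2: 2[foll,t=1,-]
e7 deliver 2→3: ·
e8 propose(3,'s'): 3[lead,t=1,s]
e9 deliver 3→2: 2[foll,t=1,s]
e10 deliver 2→3: ·
e11 deliver 3→0: 0[foll,t=1,s]
e12 deliver 0→3: ·
e13 timeout(2): 2[cand,t=2,s]

1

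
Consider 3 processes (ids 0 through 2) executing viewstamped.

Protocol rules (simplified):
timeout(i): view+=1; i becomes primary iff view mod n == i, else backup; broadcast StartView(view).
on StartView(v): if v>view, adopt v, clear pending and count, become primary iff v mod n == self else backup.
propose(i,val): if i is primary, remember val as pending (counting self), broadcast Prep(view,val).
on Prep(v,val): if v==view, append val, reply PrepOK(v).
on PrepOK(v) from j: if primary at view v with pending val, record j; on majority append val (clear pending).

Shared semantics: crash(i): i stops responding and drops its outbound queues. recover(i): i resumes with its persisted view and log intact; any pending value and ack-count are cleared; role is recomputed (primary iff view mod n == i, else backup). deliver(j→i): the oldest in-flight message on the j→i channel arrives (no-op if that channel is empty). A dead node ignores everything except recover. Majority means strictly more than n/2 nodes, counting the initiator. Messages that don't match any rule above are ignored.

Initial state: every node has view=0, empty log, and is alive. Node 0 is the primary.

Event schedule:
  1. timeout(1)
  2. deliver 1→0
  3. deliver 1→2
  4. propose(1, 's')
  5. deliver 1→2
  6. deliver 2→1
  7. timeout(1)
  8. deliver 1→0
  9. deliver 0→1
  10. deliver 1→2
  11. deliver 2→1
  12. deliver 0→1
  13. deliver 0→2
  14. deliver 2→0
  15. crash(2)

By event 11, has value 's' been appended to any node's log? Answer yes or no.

yes

1. timeout(1):  <1:prim v1 ->
2. deliver 1→0:  <0:back v1 ->
3. deliver 1→2:  <2:back v1 ->
4. propose(1,'s'):  nop
5. deliver 1→2:  <2:back v1 s>
6. deliver 2→1:  <1:prim v1 s>
7. timeout(1):  <1:back v2 s>
8. deliver 1→0:  <0:back v1 s>
9. deliver 0→1:  nop
10. deliver 1→2:  <2:prim v2 s>
11. deliver 2→1:  nop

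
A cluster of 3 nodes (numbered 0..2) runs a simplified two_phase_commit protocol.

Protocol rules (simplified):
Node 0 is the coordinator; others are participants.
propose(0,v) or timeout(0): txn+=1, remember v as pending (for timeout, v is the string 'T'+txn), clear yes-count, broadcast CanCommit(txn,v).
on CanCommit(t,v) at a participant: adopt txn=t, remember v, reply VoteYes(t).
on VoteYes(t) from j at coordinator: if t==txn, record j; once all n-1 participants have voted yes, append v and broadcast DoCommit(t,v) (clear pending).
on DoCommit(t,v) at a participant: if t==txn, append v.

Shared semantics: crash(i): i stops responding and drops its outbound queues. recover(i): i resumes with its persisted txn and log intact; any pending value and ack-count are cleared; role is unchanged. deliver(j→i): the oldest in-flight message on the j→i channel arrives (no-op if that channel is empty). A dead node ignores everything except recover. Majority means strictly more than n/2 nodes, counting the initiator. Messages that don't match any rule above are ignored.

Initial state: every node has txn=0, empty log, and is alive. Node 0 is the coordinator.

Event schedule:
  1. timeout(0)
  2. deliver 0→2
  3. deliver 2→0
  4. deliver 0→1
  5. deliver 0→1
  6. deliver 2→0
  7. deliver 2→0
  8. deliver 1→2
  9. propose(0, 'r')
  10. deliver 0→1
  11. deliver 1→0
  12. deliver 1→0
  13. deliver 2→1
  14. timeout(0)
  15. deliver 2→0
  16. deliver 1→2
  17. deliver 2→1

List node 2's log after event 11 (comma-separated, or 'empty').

empty

[1] timeout(0) → N0(coor t1 [-])
[2] deliver 0→2 → N2(part t1 [-])
[3] deliver 2→0 → ∅
[4] deliver 0→1 → N1(part t1 [-])
[5] deliver 0→1 → ∅
[6] deliver 2→0 → ∅
[7] deliver 2→0 → ∅
[8] deliver 1→2 → ∅
[9] propose(0,'r') → N0(coor t2 [-])
[10] deliver 0→1 → N1(part t2 [-])
[11] deliver 1→0 → ∅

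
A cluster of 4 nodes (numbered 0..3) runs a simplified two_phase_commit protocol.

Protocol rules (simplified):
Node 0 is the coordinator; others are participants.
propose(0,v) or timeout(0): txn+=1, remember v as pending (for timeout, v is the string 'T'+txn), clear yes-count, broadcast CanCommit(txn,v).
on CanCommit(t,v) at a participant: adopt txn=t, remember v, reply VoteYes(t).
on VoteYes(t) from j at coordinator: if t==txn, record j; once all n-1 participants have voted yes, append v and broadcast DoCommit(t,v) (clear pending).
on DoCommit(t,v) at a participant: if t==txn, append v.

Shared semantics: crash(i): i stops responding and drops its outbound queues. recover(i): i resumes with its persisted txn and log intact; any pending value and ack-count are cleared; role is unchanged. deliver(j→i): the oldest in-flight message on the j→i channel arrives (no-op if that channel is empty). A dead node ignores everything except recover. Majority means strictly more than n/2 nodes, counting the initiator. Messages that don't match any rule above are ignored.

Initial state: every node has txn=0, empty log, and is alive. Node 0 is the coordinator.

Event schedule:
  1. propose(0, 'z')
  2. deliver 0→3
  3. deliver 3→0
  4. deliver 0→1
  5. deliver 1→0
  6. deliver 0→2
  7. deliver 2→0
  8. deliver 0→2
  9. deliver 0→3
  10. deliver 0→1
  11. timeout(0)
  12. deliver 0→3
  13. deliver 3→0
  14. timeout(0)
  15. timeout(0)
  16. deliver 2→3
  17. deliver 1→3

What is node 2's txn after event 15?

after 1 — propose(0,'z'): n0:coor/t1/[-]
after 2 — deliver 0→3: n3:part/t1/[-]
after 3 — deliver 3→0: ·
after 4 — deliver 0→1: n1:part/t1/[-]
after 5 — deliver 1→0: ·
after 6 — deliver 0→2: n2:part/t1/[-]
after 7 — deliver 2→0: n0:coor/t1/[z]
after 8 — deliver 0→2: n2:part/t1/[z]
after 9 — deliver 0→3: n3:part/t1/[z]
after 10 — deliver 0→1: n1:part/t1/[z]
after 11 — timeout(0): n0:coor/t2/[z]
after 12 — deliver 0→3: n3:part/t2/[z]
after 13 — deliver 3→0: ·
after 14 — timeout(0): n0:coor/t3/[z]
after 15 — timeout(0): n0:coor/t4/[z]

1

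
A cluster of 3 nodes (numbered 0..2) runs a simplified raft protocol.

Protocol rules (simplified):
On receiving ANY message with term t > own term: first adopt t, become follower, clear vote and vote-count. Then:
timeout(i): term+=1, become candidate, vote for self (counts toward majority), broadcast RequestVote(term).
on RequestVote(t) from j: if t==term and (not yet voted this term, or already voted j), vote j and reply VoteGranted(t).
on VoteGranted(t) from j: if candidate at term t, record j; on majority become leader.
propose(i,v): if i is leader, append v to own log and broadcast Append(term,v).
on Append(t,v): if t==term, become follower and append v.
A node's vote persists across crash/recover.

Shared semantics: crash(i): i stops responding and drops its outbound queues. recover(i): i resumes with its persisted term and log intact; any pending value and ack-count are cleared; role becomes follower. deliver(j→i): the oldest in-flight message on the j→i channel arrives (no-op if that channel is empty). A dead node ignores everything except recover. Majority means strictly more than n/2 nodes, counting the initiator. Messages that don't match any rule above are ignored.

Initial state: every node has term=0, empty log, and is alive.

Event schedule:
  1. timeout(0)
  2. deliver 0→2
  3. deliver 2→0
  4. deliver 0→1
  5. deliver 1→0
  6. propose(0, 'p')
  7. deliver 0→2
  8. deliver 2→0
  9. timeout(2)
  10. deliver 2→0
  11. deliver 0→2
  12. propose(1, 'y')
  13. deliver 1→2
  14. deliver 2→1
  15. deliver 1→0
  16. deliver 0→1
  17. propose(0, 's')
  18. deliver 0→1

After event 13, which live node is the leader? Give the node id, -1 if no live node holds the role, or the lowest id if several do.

[1] timeout(0) → N0(cand t1 [-])
[2] deliver 0→2 → N2(foll t1 [-])
[3] deliver 2→0 → N0(lead t1 [-])
[4] deliver 0→1 → N1(foll t1 [-])
[5] deliver 1→0 → ∅
[6] propose(0,'p') → N0(lead t1 [p])
[7] deliver 0→2 → N2(foll t1 [p])
[8] deliver 2→0 → ∅
[9] timeout(2) → N2(cand t2 [p])
[10] deliver 2→0 → N0(foll t2 [p])
[11] deliver 0→2 → N2(lead t2 [p])
[12] propose(1,'y') → ∅
[13] deliver 1→2 → ∅

2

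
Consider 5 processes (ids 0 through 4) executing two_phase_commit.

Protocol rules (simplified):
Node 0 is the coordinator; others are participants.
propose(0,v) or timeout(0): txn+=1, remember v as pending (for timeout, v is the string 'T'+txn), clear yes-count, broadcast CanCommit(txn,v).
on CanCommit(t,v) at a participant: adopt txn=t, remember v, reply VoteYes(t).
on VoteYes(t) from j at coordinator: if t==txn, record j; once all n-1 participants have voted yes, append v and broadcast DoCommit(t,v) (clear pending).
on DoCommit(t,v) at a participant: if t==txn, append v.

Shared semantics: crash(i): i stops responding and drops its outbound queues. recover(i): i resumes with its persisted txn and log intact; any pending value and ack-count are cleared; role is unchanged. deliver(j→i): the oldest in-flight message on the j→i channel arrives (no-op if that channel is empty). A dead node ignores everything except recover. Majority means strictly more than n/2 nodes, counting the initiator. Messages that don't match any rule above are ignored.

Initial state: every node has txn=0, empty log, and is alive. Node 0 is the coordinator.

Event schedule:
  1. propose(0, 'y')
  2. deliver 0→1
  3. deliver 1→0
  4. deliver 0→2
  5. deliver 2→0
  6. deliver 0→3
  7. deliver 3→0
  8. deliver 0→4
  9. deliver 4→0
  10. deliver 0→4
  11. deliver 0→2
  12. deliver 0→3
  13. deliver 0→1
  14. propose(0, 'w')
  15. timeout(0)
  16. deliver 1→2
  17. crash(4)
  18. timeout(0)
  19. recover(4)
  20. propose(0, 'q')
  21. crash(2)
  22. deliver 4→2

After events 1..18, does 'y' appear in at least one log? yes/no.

[1] propose(0,'y') → N0(coor t1 [-])
[2] deliver 0→1 → N1(part t1 [-])
[3] deliver 1→0 → ∅
[4] deliver 0→2 → N2(part t1 [-])
[5] deliver 2→0 → ∅
[6] deliver 0→3 → N3(part t1 [-])
[7] deliver 3→0 → ∅
[8] deliver 0→4 → N4(part t1 [-])
[9] deliver 4→0 → N0(coor t1 [y])
[10] deliver 0→4 → N4(part t1 [y])
[11] deliver 0→2 → N2(part t1 [y])
[12] deliver 0→3 → N3(part t1 [y])
[13] deliver 0→1 → N1(part t1 [y])
[14] propose(0,'w') → N0(coor t2 [y])
[15] timeout(0) → N0(coor t3 [y])
[16] deliver 1→2 → ∅
[17] crash(4) → N4(✗part t1 [y])
[18] timeout(0) → N0(coor t4 [y])

yes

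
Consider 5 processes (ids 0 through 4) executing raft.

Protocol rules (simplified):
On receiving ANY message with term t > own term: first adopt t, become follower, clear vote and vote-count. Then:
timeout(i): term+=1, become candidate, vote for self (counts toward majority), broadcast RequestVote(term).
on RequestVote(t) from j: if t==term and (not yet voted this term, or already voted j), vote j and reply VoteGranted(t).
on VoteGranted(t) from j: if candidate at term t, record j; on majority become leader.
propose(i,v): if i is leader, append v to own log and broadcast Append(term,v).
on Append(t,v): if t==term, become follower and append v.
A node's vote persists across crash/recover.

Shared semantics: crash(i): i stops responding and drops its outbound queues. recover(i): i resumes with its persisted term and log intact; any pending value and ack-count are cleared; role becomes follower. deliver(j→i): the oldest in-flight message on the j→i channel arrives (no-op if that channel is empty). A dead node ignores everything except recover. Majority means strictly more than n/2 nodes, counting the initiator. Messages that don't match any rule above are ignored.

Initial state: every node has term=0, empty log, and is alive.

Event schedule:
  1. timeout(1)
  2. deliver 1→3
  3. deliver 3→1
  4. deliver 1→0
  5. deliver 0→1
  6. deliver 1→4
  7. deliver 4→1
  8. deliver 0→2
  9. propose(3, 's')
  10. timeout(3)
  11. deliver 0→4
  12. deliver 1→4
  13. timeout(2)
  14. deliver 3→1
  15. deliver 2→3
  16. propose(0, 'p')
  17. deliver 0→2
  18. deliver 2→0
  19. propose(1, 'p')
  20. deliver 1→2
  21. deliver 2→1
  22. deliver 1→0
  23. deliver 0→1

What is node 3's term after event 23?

after 1 — timeout(1): n1:cand/t1/[-]
after 2 — deliver 1→3: n3:foll/t1/[-]
after 3 — deliver 3→1: ·
after 4 — deliver 1→0: n0:foll/t1/[-]
after 5 — deliver 0→1: n1:lead/t1/[-]
after 6 — deliver 1→4: n4:foll/t1/[-]
after 7 — deliver 4→1: ·
after 8 — deliver 0→2: ·
after 9 — propose(3,'s'): ·
after 10 — timeout(3): n3:cand/t2/[-]
after 11 — deliver 0→4: ·
after 12 — deliver 1→4: ·
after 13 — timeout(2): n2:cand/t1/[-]
after 14 — deliver 3→1: n1:foll/t2/[-]
after 15 — deliver 2→3: ·
after 16 — propose(0,'p'): ·
after 17 — deliver 0→2: ·
after 18 — deliver 2→0: ·
after 19 — propose(1,'p'): ·
after 20 — deliver 1→2: ·
after 21 — deliver 2→1: ·
after 22 — deliver 1→0: ·
after 23 — deliver 0→1: ·

2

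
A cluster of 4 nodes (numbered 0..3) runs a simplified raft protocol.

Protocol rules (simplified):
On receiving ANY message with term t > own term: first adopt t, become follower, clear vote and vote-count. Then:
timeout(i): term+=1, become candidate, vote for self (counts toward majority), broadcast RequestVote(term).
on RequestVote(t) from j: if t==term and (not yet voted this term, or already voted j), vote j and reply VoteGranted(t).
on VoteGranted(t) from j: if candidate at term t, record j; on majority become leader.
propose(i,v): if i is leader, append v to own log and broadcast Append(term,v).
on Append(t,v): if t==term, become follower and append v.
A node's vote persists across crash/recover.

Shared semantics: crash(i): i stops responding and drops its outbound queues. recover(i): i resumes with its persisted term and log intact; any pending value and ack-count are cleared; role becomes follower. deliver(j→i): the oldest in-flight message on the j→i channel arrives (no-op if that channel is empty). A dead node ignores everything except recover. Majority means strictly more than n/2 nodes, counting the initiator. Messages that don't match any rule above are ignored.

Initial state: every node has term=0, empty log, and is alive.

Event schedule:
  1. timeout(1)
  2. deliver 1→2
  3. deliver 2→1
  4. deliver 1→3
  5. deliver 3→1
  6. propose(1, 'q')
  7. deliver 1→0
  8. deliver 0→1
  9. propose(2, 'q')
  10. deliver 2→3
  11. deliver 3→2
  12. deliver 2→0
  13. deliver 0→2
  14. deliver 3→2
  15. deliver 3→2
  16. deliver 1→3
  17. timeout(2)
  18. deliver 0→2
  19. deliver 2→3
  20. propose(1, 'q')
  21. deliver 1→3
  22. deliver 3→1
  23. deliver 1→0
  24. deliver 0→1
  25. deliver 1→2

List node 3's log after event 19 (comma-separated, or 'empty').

q

step 1 timeout(1): 1={cand,t=1,log=-}
step 2 deliver 1→2: 2={foll,t=1,log=-}
step 3 deliver 2→1: —
step 4 deliver 1→3: 3={foll,t=1,log=-}
step 5 deliver 3→1: 1={lead,t=1,log=-}
step 6 propose(1,'q'): 1={lead,t=1,log=q}
step 7 deliver 1→0: 0={foll,t=1,log=-}
step 8 deliver 0→1: —
step 9 propose(2,'q'): —
step 10 deliver 2→3: —
step 11 deliver 3→2: —
step 12 deliver 2→0: —
step 13 deliver 0→2: —
step 14 deliver 3→2: —
step 15 deliver 3→2: —
step 16 deliver 1→3: 3={foll,t=1,log=q}
step 17 timeout(2): 2={cand,t=2,log=-}
step 18 deliver 0→2: —
step 19 deliver 2→3: 3={foll,t=2,log=q}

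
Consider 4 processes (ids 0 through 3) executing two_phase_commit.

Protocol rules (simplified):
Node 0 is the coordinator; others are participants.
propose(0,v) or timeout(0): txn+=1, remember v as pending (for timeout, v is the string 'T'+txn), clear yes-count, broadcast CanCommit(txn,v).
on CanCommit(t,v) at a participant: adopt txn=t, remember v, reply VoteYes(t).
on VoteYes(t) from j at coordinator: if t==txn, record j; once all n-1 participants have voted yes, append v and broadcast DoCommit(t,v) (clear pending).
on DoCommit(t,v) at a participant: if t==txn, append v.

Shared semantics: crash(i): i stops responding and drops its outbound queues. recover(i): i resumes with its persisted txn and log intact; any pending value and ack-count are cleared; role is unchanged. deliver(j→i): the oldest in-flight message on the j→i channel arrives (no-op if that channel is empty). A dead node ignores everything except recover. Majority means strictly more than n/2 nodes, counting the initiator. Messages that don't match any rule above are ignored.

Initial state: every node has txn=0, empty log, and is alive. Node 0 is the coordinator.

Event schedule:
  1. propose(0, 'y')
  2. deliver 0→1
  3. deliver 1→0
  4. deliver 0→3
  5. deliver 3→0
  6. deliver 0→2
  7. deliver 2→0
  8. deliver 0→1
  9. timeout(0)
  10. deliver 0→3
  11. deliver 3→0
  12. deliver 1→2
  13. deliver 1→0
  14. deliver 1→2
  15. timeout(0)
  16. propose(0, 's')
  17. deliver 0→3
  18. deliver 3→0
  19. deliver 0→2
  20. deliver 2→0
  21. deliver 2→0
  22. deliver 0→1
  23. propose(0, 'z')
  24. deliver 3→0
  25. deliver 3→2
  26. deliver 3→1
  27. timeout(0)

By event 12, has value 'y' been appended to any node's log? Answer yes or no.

step 1 propose(0,'y'): 0={coor,t=1,log=-}
step 2 deliver 0→1: 1={part,t=1,log=-}
step 3 deliver 1→0: —
step 4 deliver 0→3: 3={part,t=1,log=-}
step 5 deliver 3→0: —
step 6 deliver 0→2: 2={part,t=1,log=-}
step 7 deliver 2→0: 0={coor,t=1,log=y}
step 8 deliver 0→1: 1={part,t=1,log=y}
step 9 timeout(0): 0={coor,t=2,log=y}
step 10 deliver 0→3: 3={part,t=1,log=y}
step 11 deliver 3→0: —
step 12 deliver 1→2: —

yes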